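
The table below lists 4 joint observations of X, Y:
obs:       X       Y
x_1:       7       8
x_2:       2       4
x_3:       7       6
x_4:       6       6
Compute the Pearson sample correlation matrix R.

Step 1 — column means:
  mean(X) = (7 + 2 + 7 + 6) / 4 = 22/4 = 5.5
  mean(Y) = (8 + 4 + 6 + 6) / 4 = 24/4 = 6

Step 2 — sample variances and covariances s[i,j] = (1/(n-1)) · Σ_k (x_{k,i} - mean_i) · (x_{k,j} - mean_j), with n-1 = 3:
  s[X,X] = ((1.5)·(1.5) + (-3.5)·(-3.5) + (1.5)·(1.5) + (0.5)·(0.5)) / 3 = 17/3 = 5.6667
  s[X,Y] = ((1.5)·(2) + (-3.5)·(-2) + (1.5)·(0) + (0.5)·(0)) / 3 = 10/3 = 3.3333
  s[Y,Y] = ((2)·(2) + (-2)·(-2) + (0)·(0) + (0)·(0)) / 3 = 8/3 = 2.6667
  Sample standard deviations s_i = √(s[i,i]):
  s(X) = √(5.6667) = 2.3805
  s(Y) = √(2.6667) = 1.633

Step 3 — r_{ij} = s_{ij} / (s_i · s_j):
  r[X,X] = 1 (diagonal).
  r[X,Y] = 3.3333 / (2.3805 · 1.633) = 3.3333 / 3.8873 = 0.8575
  r[Y,Y] = 1 (diagonal).

R is symmetric with unit diagonal. Assembling:

R = [[1, 0.8575],
 [0.8575, 1]]


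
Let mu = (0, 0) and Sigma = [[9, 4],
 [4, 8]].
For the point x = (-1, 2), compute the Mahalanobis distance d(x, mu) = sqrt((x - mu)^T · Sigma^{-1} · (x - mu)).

Step 1 — centre the observation: (x - mu) = (-1, 2).

Step 2 — invert Sigma. det(Sigma) = 9·8 - (4)² = 56.
  Sigma^{-1} = (1/det) · [[d, -b], [-b, a]] = [[0.1429, -0.0714],
 [-0.0714, 0.1607]].

Step 3 — form the quadratic (x - mu)^T · Sigma^{-1} · (x - mu):
  Sigma^{-1} · (x - mu) = (-0.2857, 0.3929).
  (x - mu)^T · [Sigma^{-1} · (x - mu)] = (-1)·(-0.2857) + (2)·(0.3929) = 1.0714.

Step 4 — take square root: d = √(1.0714) ≈ 1.0351.

d(x, mu) = √(1.0714) ≈ 1.0351


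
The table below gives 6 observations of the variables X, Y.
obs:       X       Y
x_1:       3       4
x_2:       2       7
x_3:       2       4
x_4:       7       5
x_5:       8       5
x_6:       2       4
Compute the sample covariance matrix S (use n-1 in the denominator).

Step 1 — column means:
  mean(X) = (3 + 2 + 2 + 7 + 8 + 2) / 6 = 24/6 = 4
  mean(Y) = (4 + 7 + 4 + 5 + 5 + 4) / 6 = 29/6 = 4.8333

Step 2 — sample covariance S[i,j] = (1/(n-1)) · Σ_k (x_{k,i} - mean_i) · (x_{k,j} - mean_j), with n-1 = 5.
  S[X,X] = ((-1)·(-1) + (-2)·(-2) + (-2)·(-2) + (3)·(3) + (4)·(4) + (-2)·(-2)) / 5 = 38/5 = 7.6
  S[X,Y] = ((-1)·(-0.8333) + (-2)·(2.1667) + (-2)·(-0.8333) + (3)·(0.1667) + (4)·(0.1667) + (-2)·(-0.8333)) / 5 = 1/5 = 0.2
  S[Y,Y] = ((-0.8333)·(-0.8333) + (2.1667)·(2.1667) + (-0.8333)·(-0.8333) + (0.1667)·(0.1667) + (0.1667)·(0.1667) + (-0.8333)·(-0.8333)) / 5 = 6.8333/5 = 1.3667

S is symmetric (S[j,i] = S[i,j]). Assembling:

S = [[7.6, 0.2],
 [0.2, 1.3667]]


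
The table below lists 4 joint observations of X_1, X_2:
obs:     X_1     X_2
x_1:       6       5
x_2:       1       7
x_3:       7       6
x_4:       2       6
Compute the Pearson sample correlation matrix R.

Step 1 — column means:
  mean(X_1) = (6 + 1 + 7 + 2) / 4 = 16/4 = 4
  mean(X_2) = (5 + 7 + 6 + 6) / 4 = 24/4 = 6

Step 2 — sample variances and covariances s[i,j] = (1/(n-1)) · Σ_k (x_{k,i} - mean_i) · (x_{k,j} - mean_j), with n-1 = 3:
  s[X_1,X_1] = ((2)·(2) + (-3)·(-3) + (3)·(3) + (-2)·(-2)) / 3 = 26/3 = 8.6667
  s[X_1,X_2] = ((2)·(-1) + (-3)·(1) + (3)·(0) + (-2)·(0)) / 3 = -5/3 = -1.6667
  s[X_2,X_2] = ((-1)·(-1) + (1)·(1) + (0)·(0) + (0)·(0)) / 3 = 2/3 = 0.6667
  Sample standard deviations s_i = √(s[i,i]):
  s(X_1) = √(8.6667) = 2.9439
  s(X_2) = √(0.6667) = 0.8165

Step 3 — r_{ij} = s_{ij} / (s_i · s_j):
  r[X_1,X_1] = 1 (diagonal).
  r[X_1,X_2] = -1.6667 / (2.9439 · 0.8165) = -1.6667 / 2.4037 = -0.6934
  r[X_2,X_2] = 1 (diagonal).

R is symmetric with unit diagonal. Assembling:

R = [[1, -0.6934],
 [-0.6934, 1]]


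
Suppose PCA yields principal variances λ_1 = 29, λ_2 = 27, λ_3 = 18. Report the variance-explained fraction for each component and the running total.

Step 1 — total variance = trace(Sigma) = Σ λ_i = 29 + 27 + 18 = 74.

Step 2 — fraction explained by component i = λ_i / Σ λ:
  PC1: 29/74 = 0.3919
  PC2: 27/74 = 0.3649
  PC3: 18/74 = 0.2432

Step 3 — cumulative fraction after k components = (λ_1 + ... + λ_k) / Σ λ:
  k = 1: 29/74 = 0.3919
  k = 2: (29 + 27)/74 = 56/74 = 0.7568
  k = 3: (29 + 27 + 18)/74 = 74/74 = 1

Summary (fraction, with percent):

explained: PC1 0.3919 (39.19%), PC2 0.3649 (36.49%), PC3 0.2432 (24.32%);  cumulative: 0.3919, 0.7568, 1


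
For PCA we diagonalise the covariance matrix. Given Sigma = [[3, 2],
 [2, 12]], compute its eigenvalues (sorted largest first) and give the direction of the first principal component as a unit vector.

Step 1 — characteristic polynomial of 2×2 Sigma:
  det(Sigma - λI) = λ² - trace · λ + det = 0.
  trace = 3 + 12 = 15, det = 3·12 - (2)² = 32.
Step 2 — discriminant:
  Δ = trace² - 4·det = 225 - 128 = 97.
Step 3 — eigenvalues:
  λ = (trace ± √Δ)/2 = (15 ± 9.8489)/2,
  λ_1 = 12.4244,  λ_2 = 2.5756.

Step 4 — unit eigenvector for λ_1: solve (Sigma - λ_1 I)v = 0. First row:
  (3 - 12.4244)·v_x + (2)·v_y = 0, i.e. (-9.4244)·v_x + (2)·v_y = 0,
  so v ∝ (b, λ_1 - a) = (2, 9.4244) = u.
  ||u|| = √((2)² + (9.4244)²) = √(92.8199) ≈ 9.6343,
  v_1 = u/||u|| ≈ (0.2076, 0.9782) (||v_1|| = 1).

λ_1 = 12.4244,  λ_2 = 2.5756;  v_1 ≈ (0.2076, 0.9782)


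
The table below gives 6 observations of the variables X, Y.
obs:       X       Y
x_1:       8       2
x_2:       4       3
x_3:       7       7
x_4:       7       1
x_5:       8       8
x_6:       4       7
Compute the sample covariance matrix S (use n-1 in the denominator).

Step 1 — column means:
  mean(X) = (8 + 4 + 7 + 7 + 8 + 4) / 6 = 38/6 = 6.3333
  mean(Y) = (2 + 3 + 7 + 1 + 8 + 7) / 6 = 28/6 = 4.6667

Step 2 — sample covariance S[i,j] = (1/(n-1)) · Σ_k (x_{k,i} - mean_i) · (x_{k,j} - mean_j), with n-1 = 5.
  S[X,X] = ((1.6667)·(1.6667) + (-2.3333)·(-2.3333) + (0.6667)·(0.6667) + (0.6667)·(0.6667) + (1.6667)·(1.6667) + (-2.3333)·(-2.3333)) / 5 = 17.3333/5 = 3.4667
  S[X,Y] = ((1.6667)·(-2.6667) + (-2.3333)·(-1.6667) + (0.6667)·(2.3333) + (0.6667)·(-3.6667) + (1.6667)·(3.3333) + (-2.3333)·(2.3333)) / 5 = -1.3333/5 = -0.2667
  S[Y,Y] = ((-2.6667)·(-2.6667) + (-1.6667)·(-1.6667) + (2.3333)·(2.3333) + (-3.6667)·(-3.6667) + (3.3333)·(3.3333) + (2.3333)·(2.3333)) / 5 = 45.3333/5 = 9.0667

S is symmetric (S[j,i] = S[i,j]). Assembling:

S = [[3.4667, -0.2667],
 [-0.2667, 9.0667]]


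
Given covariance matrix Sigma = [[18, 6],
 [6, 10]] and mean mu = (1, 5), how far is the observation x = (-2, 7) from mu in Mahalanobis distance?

Step 1 — centre the observation: (x - mu) = (-3, 2).

Step 2 — invert Sigma. det(Sigma) = 18·10 - (6)² = 144.
  Sigma^{-1} = (1/det) · [[d, -b], [-b, a]] = [[0.0694, -0.0417],
 [-0.0417, 0.125]].

Step 3 — form the quadratic (x - mu)^T · Sigma^{-1} · (x - mu):
  Sigma^{-1} · (x - mu) = (-0.2917, 0.375).
  (x - mu)^T · [Sigma^{-1} · (x - mu)] = (-3)·(-0.2917) + (2)·(0.375) = 1.625.

Step 4 — take square root: d = √(1.625) ≈ 1.2748.

d(x, mu) = √(1.625) ≈ 1.2748


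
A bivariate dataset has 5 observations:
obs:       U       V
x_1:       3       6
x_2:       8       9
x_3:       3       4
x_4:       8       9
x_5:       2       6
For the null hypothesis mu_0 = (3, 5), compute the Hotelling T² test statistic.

Step 1 — sample mean vector:
  mean(U) = (3 + 8 + 3 + 8 + 2) / 5 = 24/5 = 4.8
  mean(V) = (6 + 9 + 4 + 9 + 6) / 5 = 34/5 = 6.8
  x̄ = (4.8, 6.8),  deviation x̄ - mu_0 = (4.8, 6.8) - (3, 5) = (1.8, 1.8).

Step 2 — sample covariance matrix, S[i,j] = (1/(n-1)) · Σ_k (x_{k,i} - mean_i) · (x_{k,j} - mean_j), divisor n-1 = 4:
  S[U,U] = ((-1.8)·(-1.8) + (3.2)·(3.2) + (-1.8)·(-1.8) + (3.2)·(3.2) + (-2.8)·(-2.8)) / 4 = 34.8/4 = 8.7
  S[U,V] = ((-1.8)·(-0.8) + (3.2)·(2.2) + (-1.8)·(-2.8) + (3.2)·(2.2) + (-2.8)·(-0.8)) / 4 = 22.8/4 = 5.7
  S[V,V] = ((-0.8)·(-0.8) + (2.2)·(2.2) + (-2.8)·(-2.8) + (2.2)·(2.2) + (-0.8)·(-0.8)) / 4 = 18.8/4 = 4.7
  S = [[8.7, 5.7],
 [5.7, 4.7]].

Step 3 — invert S. det(S) = 8.7·4.7 - (5.7)² = 8.4.
  S^{-1} = (1/det) · [[d, -b], [-b, a]] = [[0.5595, -0.6786],
 [-0.6786, 1.0357]].

Step 4 — quadratic form (x̄ - mu_0)^T · S^{-1} · (x̄ - mu_0):
  S^{-1} · (x̄ - mu_0) = (-0.2143, 0.6429),
  (x̄ - mu_0)^T · [...] = (1.8)·(-0.2143) + (1.8)·(0.6429) = 0.7714.

Step 5 — scale by n: T² = 5 · 0.7714 = 3.8571.

T² ≈ 3.8571


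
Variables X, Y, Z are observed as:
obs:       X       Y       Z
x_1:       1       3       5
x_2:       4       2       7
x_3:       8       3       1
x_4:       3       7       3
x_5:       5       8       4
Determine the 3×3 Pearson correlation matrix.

Step 1 — column means:
  mean(X) = (1 + 4 + 8 + 3 + 5) / 5 = 21/5 = 4.2
  mean(Y) = (3 + 2 + 3 + 7 + 8) / 5 = 23/5 = 4.6
  mean(Z) = (5 + 7 + 1 + 3 + 4) / 5 = 20/5 = 4

Step 2 — sample variances and covariances s[i,j] = (1/(n-1)) · Σ_k (x_{k,i} - mean_i) · (x_{k,j} - mean_j), with n-1 = 4:
  s[X,X] = ((-3.2)·(-3.2) + (-0.2)·(-0.2) + (3.8)·(3.8) + (-1.2)·(-1.2) + (0.8)·(0.8)) / 4 = 26.8/4 = 6.7
  s[X,Y] = ((-3.2)·(-1.6) + (-0.2)·(-2.6) + (3.8)·(-1.6) + (-1.2)·(2.4) + (0.8)·(3.4)) / 4 = -0.6/4 = -0.15
  s[X,Z] = ((-3.2)·(1) + (-0.2)·(3) + (3.8)·(-3) + (-1.2)·(-1) + (0.8)·(0)) / 4 = -14/4 = -3.5
  s[Y,Y] = ((-1.6)·(-1.6) + (-2.6)·(-2.6) + (-1.6)·(-1.6) + (2.4)·(2.4) + (3.4)·(3.4)) / 4 = 29.2/4 = 7.3
  s[Y,Z] = ((-1.6)·(1) + (-2.6)·(3) + (-1.6)·(-3) + (2.4)·(-1) + (3.4)·(0)) / 4 = -7/4 = -1.75
  s[Z,Z] = ((1)·(1) + (3)·(3) + (-3)·(-3) + (-1)·(-1) + (0)·(0)) / 4 = 20/4 = 5
  Sample standard deviations s_i = √(s[i,i]):
  s(X) = √(6.7) = 2.5884
  s(Y) = √(7.3) = 2.7019
  s(Z) = √(5) = 2.2361

Step 3 — r_{ij} = s_{ij} / (s_i · s_j):
  r[X,X] = 1 (diagonal).
  r[X,Y] = -0.15 / (2.5884 · 2.7019) = -0.15 / 6.9936 = -0.0214
  r[X,Z] = -3.5 / (2.5884 · 2.2361) = -3.5 / 5.7879 = -0.6047
  r[Y,Y] = 1 (diagonal).
  r[Y,Z] = -1.75 / (2.7019 · 2.2361) = -1.75 / 6.0415 = -0.2897
  r[Z,Z] = 1 (diagonal).

R is symmetric with unit diagonal. Assembling:

R = [[1, -0.0214, -0.6047],
 [-0.0214, 1, -0.2897],
 [-0.6047, -0.2897, 1]]


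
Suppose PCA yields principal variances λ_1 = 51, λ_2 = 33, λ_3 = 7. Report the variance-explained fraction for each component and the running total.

Step 1 — total variance = trace(Sigma) = Σ λ_i = 51 + 33 + 7 = 91.

Step 2 — fraction explained by component i = λ_i / Σ λ:
  PC1: 51/91 = 0.5604
  PC2: 33/91 = 0.3626
  PC3: 7/91 = 0.0769

Step 3 — cumulative fraction after k components = (λ_1 + ... + λ_k) / Σ λ:
  k = 1: 51/91 = 0.5604
  k = 2: (51 + 33)/91 = 84/91 = 0.9231
  k = 3: (51 + 33 + 7)/91 = 91/91 = 1

Summary (fraction, with percent):

explained: PC1 0.5604 (56.04%), PC2 0.3626 (36.26%), PC3 0.0769 (7.69%);  cumulative: 0.5604, 0.9231, 1


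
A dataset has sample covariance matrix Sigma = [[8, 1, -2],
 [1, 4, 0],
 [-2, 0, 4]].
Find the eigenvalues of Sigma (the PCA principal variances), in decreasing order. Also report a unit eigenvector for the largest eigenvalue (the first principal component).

Step 1 — characteristic polynomial p(λ) = det(λI - Sigma) = λ³ - tr·λ² + c_1·λ - det, where tr = trace, c_1 = sum of the principal 2×2 minors, det = det(Sigma):
  tr = 8 + 4 + 4 = 16,
  c_1 = (8·4 - (1)²) + (8·4 - (-2)²) + (4·4 - (0)²) = 31 + 28 + 16 = 75,
  det = 8·(4·4 - (0)²) - (1)·((1)·4 - (0)·(-2)) + (-2)·((1)·(0) - 4·(-2)) = 8·(16) - (1)·(4) + (-2)·(8) = 108.
  So p(λ) = λ³ - 16λ² + 75λ - 108.
Step 2 — look for an integer root (rational root theorem: any rational root is an integer divisor of 108). Testing λ = 3:
  p(3) = 27 - 144 + 225 - 108 = 0  ✓
  Dividing out (λ - 3): p(λ) = (λ - 3)(λ² - 13λ + 36).
Step 3 — remaining eigenvalues from the quadratic λ² - 13λ + 36 = 0:
  Δ = 13² - 4·36 = 169 - 144 = 25,  λ = (13 ± √25)/2 = (13 ± 5)/2 = 9 or 4.
  Sorted: λ_1 = 9,  λ_2 = 4,  λ_3 = 3  (check: sum = 16 = tr ✓).

Step 4 — unit eigenvector for λ_1 = 9: v spans the null space of (Sigma - λ_1 I), whose rows are
  r_1 = (-1, 1, -2),  r_2 = (1, -5, 0),  r_3 = (-2, 0, -5).
  v is orthogonal to every row, so take v ∝ r_1 × r_2 = ((1)·(0) - (-2)·(-5), (-2)·(1) - (-1)·(0), (-1)·(-5) - (1)·(1)) = (-10, -2, 4).
  Rescale (divide by 2; multiply by -1 so the first nonzero entry is positive): u = (5, 1, -2).
  ||u|| = √((5)² + (1)² + (-2)²) = √(30) ≈ 5.4772,  v_1 = u/||u|| ≈ (0.9129, 0.1826, -0.3651) (||v_1|| = 1).

λ_1 = 9,  λ_2 = 4,  λ_3 = 3;  v_1 ≈ (0.9129, 0.1826, -0.3651)


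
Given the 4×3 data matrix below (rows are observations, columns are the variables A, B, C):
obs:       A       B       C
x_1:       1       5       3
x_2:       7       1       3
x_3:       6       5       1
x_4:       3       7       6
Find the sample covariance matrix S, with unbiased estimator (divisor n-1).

Step 1 — column means:
  mean(A) = (1 + 7 + 6 + 3) / 4 = 17/4 = 4.25
  mean(B) = (5 + 1 + 5 + 7) / 4 = 18/4 = 4.5
  mean(C) = (3 + 3 + 1 + 6) / 4 = 13/4 = 3.25

Step 2 — sample covariance S[i,j] = (1/(n-1)) · Σ_k (x_{k,i} - mean_i) · (x_{k,j} - mean_j), with n-1 = 3.
  S[A,A] = ((-3.25)·(-3.25) + (2.75)·(2.75) + (1.75)·(1.75) + (-1.25)·(-1.25)) / 3 = 22.75/3 = 7.5833
  S[A,B] = ((-3.25)·(0.5) + (2.75)·(-3.5) + (1.75)·(0.5) + (-1.25)·(2.5)) / 3 = -13.5/3 = -4.5
  S[A,C] = ((-3.25)·(-0.25) + (2.75)·(-0.25) + (1.75)·(-2.25) + (-1.25)·(2.75)) / 3 = -7.25/3 = -2.4167
  S[B,B] = ((0.5)·(0.5) + (-3.5)·(-3.5) + (0.5)·(0.5) + (2.5)·(2.5)) / 3 = 19/3 = 6.3333
  S[B,C] = ((0.5)·(-0.25) + (-3.5)·(-0.25) + (0.5)·(-2.25) + (2.5)·(2.75)) / 3 = 6.5/3 = 2.1667
  S[C,C] = ((-0.25)·(-0.25) + (-0.25)·(-0.25) + (-2.25)·(-2.25) + (2.75)·(2.75)) / 3 = 12.75/3 = 4.25

S is symmetric (S[j,i] = S[i,j]). Assembling:

S = [[7.5833, -4.5, -2.4167],
 [-4.5, 6.3333, 2.1667],
 [-2.4167, 2.1667, 4.25]]


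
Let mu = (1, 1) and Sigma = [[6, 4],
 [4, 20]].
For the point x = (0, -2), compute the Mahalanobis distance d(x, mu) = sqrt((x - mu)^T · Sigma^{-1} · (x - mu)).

Step 1 — centre the observation: (x - mu) = (-1, -3).

Step 2 — invert Sigma. det(Sigma) = 6·20 - (4)² = 104.
  Sigma^{-1} = (1/det) · [[d, -b], [-b, a]] = [[0.1923, -0.0385],
 [-0.0385, 0.0577]].

Step 3 — form the quadratic (x - mu)^T · Sigma^{-1} · (x - mu):
  Sigma^{-1} · (x - mu) = (-0.0769, -0.1346).
  (x - mu)^T · [Sigma^{-1} · (x - mu)] = (-1)·(-0.0769) + (-3)·(-0.1346) = 0.4808.

Step 4 — take square root: d = √(0.4808) ≈ 0.6934.

d(x, mu) = √(0.4808) ≈ 0.6934


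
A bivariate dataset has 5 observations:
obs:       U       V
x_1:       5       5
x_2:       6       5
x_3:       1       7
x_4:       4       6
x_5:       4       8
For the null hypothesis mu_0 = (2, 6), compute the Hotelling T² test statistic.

Step 1 — sample mean vector:
  mean(U) = (5 + 6 + 1 + 4 + 4) / 5 = 20/5 = 4
  mean(V) = (5 + 5 + 7 + 6 + 8) / 5 = 31/5 = 6.2
  x̄ = (4, 6.2),  deviation x̄ - mu_0 = (4, 6.2) - (2, 6) = (2, 0.2).

Step 2 — sample covariance matrix, S[i,j] = (1/(n-1)) · Σ_k (x_{k,i} - mean_i) · (x_{k,j} - mean_j), divisor n-1 = 4:
  S[U,U] = ((1)·(1) + (2)·(2) + (-3)·(-3) + (0)·(0) + (0)·(0)) / 4 = 14/4 = 3.5
  S[U,V] = ((1)·(-1.2) + (2)·(-1.2) + (-3)·(0.8) + (0)·(-0.2) + (0)·(1.8)) / 4 = -6/4 = -1.5
  S[V,V] = ((-1.2)·(-1.2) + (-1.2)·(-1.2) + (0.8)·(0.8) + (-0.2)·(-0.2) + (1.8)·(1.8)) / 4 = 6.8/4 = 1.7
  S = [[3.5, -1.5],
 [-1.5, 1.7]].

Step 3 — invert S. det(S) = 3.5·1.7 - (-1.5)² = 3.7.
  S^{-1} = (1/det) · [[d, -b], [-b, a]] = [[0.4595, 0.4054],
 [0.4054, 0.9459]].

Step 4 — quadratic form (x̄ - mu_0)^T · S^{-1} · (x̄ - mu_0):
  S^{-1} · (x̄ - mu_0) = (1, 1),
  (x̄ - mu_0)^T · [...] = (2)·(1) + (0.2)·(1) = 2.2.

Step 5 — scale by n: T² = 5 · 2.2 = 11.

T² ≈ 11


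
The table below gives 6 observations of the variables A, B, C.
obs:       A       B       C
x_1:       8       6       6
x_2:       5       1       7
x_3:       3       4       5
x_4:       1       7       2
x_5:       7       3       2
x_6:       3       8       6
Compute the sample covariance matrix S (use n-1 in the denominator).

Step 1 — column means:
  mean(A) = (8 + 5 + 3 + 1 + 7 + 3) / 6 = 27/6 = 4.5
  mean(B) = (6 + 1 + 4 + 7 + 3 + 8) / 6 = 29/6 = 4.8333
  mean(C) = (6 + 7 + 5 + 2 + 2 + 6) / 6 = 28/6 = 4.6667

Step 2 — sample covariance S[i,j] = (1/(n-1)) · Σ_k (x_{k,i} - mean_i) · (x_{k,j} - mean_j), with n-1 = 5.
  S[A,A] = ((3.5)·(3.5) + (0.5)·(0.5) + (-1.5)·(-1.5) + (-3.5)·(-3.5) + (2.5)·(2.5) + (-1.5)·(-1.5)) / 5 = 35.5/5 = 7.1
  S[A,B] = ((3.5)·(1.1667) + (0.5)·(-3.8333) + (-1.5)·(-0.8333) + (-3.5)·(2.1667) + (2.5)·(-1.8333) + (-1.5)·(3.1667)) / 5 = -13.5/5 = -2.7
  S[A,C] = ((3.5)·(1.3333) + (0.5)·(2.3333) + (-1.5)·(0.3333) + (-3.5)·(-2.6667) + (2.5)·(-2.6667) + (-1.5)·(1.3333)) / 5 = 6/5 = 1.2
  S[B,B] = ((1.1667)·(1.1667) + (-3.8333)·(-3.8333) + (-0.8333)·(-0.8333) + (2.1667)·(2.1667) + (-1.8333)·(-1.8333) + (3.1667)·(3.1667)) / 5 = 34.8333/5 = 6.9667
  S[B,C] = ((1.1667)·(1.3333) + (-3.8333)·(2.3333) + (-0.8333)·(0.3333) + (2.1667)·(-2.6667) + (-1.8333)·(-2.6667) + (3.1667)·(1.3333)) / 5 = -4.3333/5 = -0.8667
  S[C,C] = ((1.3333)·(1.3333) + (2.3333)·(2.3333) + (0.3333)·(0.3333) + (-2.6667)·(-2.6667) + (-2.6667)·(-2.6667) + (1.3333)·(1.3333)) / 5 = 23.3333/5 = 4.6667

S is symmetric (S[j,i] = S[i,j]). Assembling:

S = [[7.1, -2.7, 1.2],
 [-2.7, 6.9667, -0.8667],
 [1.2, -0.8667, 4.6667]]


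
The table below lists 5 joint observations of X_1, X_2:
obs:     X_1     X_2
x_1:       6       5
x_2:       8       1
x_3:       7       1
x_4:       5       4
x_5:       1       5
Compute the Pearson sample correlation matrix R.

Step 1 — column means:
  mean(X_1) = (6 + 8 + 7 + 5 + 1) / 5 = 27/5 = 5.4
  mean(X_2) = (5 + 1 + 1 + 4 + 5) / 5 = 16/5 = 3.2

Step 2 — sample variances and covariances s[i,j] = (1/(n-1)) · Σ_k (x_{k,i} - mean_i) · (x_{k,j} - mean_j), with n-1 = 4:
  s[X_1,X_1] = ((0.6)·(0.6) + (2.6)·(2.6) + (1.6)·(1.6) + (-0.4)·(-0.4) + (-4.4)·(-4.4)) / 4 = 29.2/4 = 7.3
  s[X_1,X_2] = ((0.6)·(1.8) + (2.6)·(-2.2) + (1.6)·(-2.2) + (-0.4)·(0.8) + (-4.4)·(1.8)) / 4 = -16.4/4 = -4.1
  s[X_2,X_2] = ((1.8)·(1.8) + (-2.2)·(-2.2) + (-2.2)·(-2.2) + (0.8)·(0.8) + (1.8)·(1.8)) / 4 = 16.8/4 = 4.2
  Sample standard deviations s_i = √(s[i,i]):
  s(X_1) = √(7.3) = 2.7019
  s(X_2) = √(4.2) = 2.0494

Step 3 — r_{ij} = s_{ij} / (s_i · s_j):
  r[X_1,X_1] = 1 (diagonal).
  r[X_1,X_2] = -4.1 / (2.7019 · 2.0494) = -4.1 / 5.5371 = -0.7405
  r[X_2,X_2] = 1 (diagonal).

R is symmetric with unit diagonal. Assembling:

R = [[1, -0.7405],
 [-0.7405, 1]]


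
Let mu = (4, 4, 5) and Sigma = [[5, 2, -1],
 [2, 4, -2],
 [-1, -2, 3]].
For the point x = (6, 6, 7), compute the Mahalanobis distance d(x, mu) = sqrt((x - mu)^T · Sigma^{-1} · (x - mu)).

Step 1 — centre the observation: (x - mu) = (2, 2, 2).

Step 2 — invert Sigma (cofactor / det for 3×3, or solve directly):
  Sigma^{-1} = [[0.25, -0.125, 0],
 [-0.125, 0.4375, 0.25],
 [0, 0.25, 0.5]].

Step 3 — form the quadratic (x - mu)^T · Sigma^{-1} · (x - mu):
  Sigma^{-1} · (x - mu) = (0.25, 1.125, 1.5).
  (x - mu)^T · [Sigma^{-1} · (x - mu)] = (2)·(0.25) + (2)·(1.125) + (2)·(1.5) = 5.75.

Step 4 — take square root: d = √(5.75) ≈ 2.3979.

d(x, mu) = √(5.75) ≈ 2.3979


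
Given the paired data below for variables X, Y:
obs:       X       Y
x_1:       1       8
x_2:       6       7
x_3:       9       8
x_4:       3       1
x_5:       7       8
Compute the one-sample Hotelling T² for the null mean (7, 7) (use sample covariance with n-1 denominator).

Step 1 — sample mean vector:
  mean(X) = (1 + 6 + 9 + 3 + 7) / 5 = 26/5 = 5.2
  mean(Y) = (8 + 7 + 8 + 1 + 8) / 5 = 32/5 = 6.4
  x̄ = (5.2, 6.4),  deviation x̄ - mu_0 = (5.2, 6.4) - (7, 7) = (-1.8, -0.6).

Step 2 — sample covariance matrix, S[i,j] = (1/(n-1)) · Σ_k (x_{k,i} - mean_i) · (x_{k,j} - mean_j), divisor n-1 = 4:
  S[X,X] = ((-4.2)·(-4.2) + (0.8)·(0.8) + (3.8)·(3.8) + (-2.2)·(-2.2) + (1.8)·(1.8)) / 4 = 40.8/4 = 10.2
  S[X,Y] = ((-4.2)·(1.6) + (0.8)·(0.6) + (3.8)·(1.6) + (-2.2)·(-5.4) + (1.8)·(1.6)) / 4 = 14.6/4 = 3.65
  S[Y,Y] = ((1.6)·(1.6) + (0.6)·(0.6) + (1.6)·(1.6) + (-5.4)·(-5.4) + (1.6)·(1.6)) / 4 = 37.2/4 = 9.3
  S = [[10.2, 3.65],
 [3.65, 9.3]].

Step 3 — invert S. det(S) = 10.2·9.3 - (3.65)² = 81.5375.
  S^{-1} = (1/det) · [[d, -b], [-b, a]] = [[0.1141, -0.0448],
 [-0.0448, 0.1251]].

Step 4 — quadratic form (x̄ - mu_0)^T · S^{-1} · (x̄ - mu_0):
  S^{-1} · (x̄ - mu_0) = (-0.1784, 0.0055),
  (x̄ - mu_0)^T · [...] = (-1.8)·(-0.1784) + (-0.6)·(0.0055) = 0.3179.

Step 5 — scale by n: T² = 5 · 0.3179 = 1.5895.

T² ≈ 1.5895


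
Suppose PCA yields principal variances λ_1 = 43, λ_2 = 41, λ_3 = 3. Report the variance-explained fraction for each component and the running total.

Step 1 — total variance = trace(Sigma) = Σ λ_i = 43 + 41 + 3 = 87.

Step 2 — fraction explained by component i = λ_i / Σ λ:
  PC1: 43/87 = 0.4943
  PC2: 41/87 = 0.4713
  PC3: 3/87 = 0.0345

Step 3 — cumulative fraction after k components = (λ_1 + ... + λ_k) / Σ λ:
  k = 1: 43/87 = 0.4943
  k = 2: (43 + 41)/87 = 84/87 = 0.9655
  k = 3: (43 + 41 + 3)/87 = 87/87 = 1

Summary (fraction, with percent):

explained: PC1 0.4943 (49.43%), PC2 0.4713 (47.13%), PC3 0.0345 (3.45%);  cumulative: 0.4943, 0.9655, 1


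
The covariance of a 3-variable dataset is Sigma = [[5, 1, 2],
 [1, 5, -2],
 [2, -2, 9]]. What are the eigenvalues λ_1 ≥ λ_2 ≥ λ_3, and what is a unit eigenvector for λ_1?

Step 1 — characteristic polynomial p(λ) = det(λI - Sigma) = λ³ - tr·λ² + c_1·λ - det, where tr = trace, c_1 = sum of the principal 2×2 minors, det = det(Sigma):
  tr = 5 + 5 + 9 = 19,
  c_1 = (5·5 - (1)²) + (5·9 - (2)²) + (5·9 - (-2)²) = 24 + 41 + 41 = 106,
  det = 5·(5·9 - (-2)²) - (1)·((1)·9 - (-2)·(2)) + (2)·((1)·(-2) - 5·(2)) = 5·(41) - (1)·(13) + (2)·(-12) = 168.
  So p(λ) = λ³ - 19λ² + 106λ - 168.
Step 2 — look for an integer root (rational root theorem: any rational root is an integer divisor of 168). Testing λ = 6:
  p(6) = 216 - 684 + 636 - 168 = 0  ✓
  Dividing out (λ - 6): p(λ) = (λ - 6)(λ² - 13λ + 28).
Step 3 — remaining eigenvalues from the quadratic λ² - 13λ + 28 = 0:
  Δ = 13² - 4·28 = 169 - 112 = 57,  λ = (13 ± √57)/2 = (13 ± 7.5498)/2 ≈ 10.2749 or 2.7251.
  Sorted: λ_1 = 10.2749,  λ_2 = 6,  λ_3 = 2.7251  (check: sum = 19 = tr ✓).

Step 4 — unit eigenvector for λ_1 ≈ 10.2749: v spans the null space of (Sigma - λ_1 I), whose rows are
  r_1 = (-5.2749, 1, 2),  r_2 = (1, -5.2749, -2),  r_3 = (2, -2, -1.2749).
  v is orthogonal to every row, so take v ∝ r_1 × r_2 = ((1)·(-2) - (2)·(-5.2749), (2)·(1) - (-5.2749)·(-2), (-5.2749)·(-5.2749) - (1)·(1)) ≈ (8.5498, -8.5498, 26.8248).
  Let u = (8.5498, -8.5498, 26.8248).
  ||u|| = √((8.5498)² + (-8.5498)² + (26.8248)²) = √(865.7666) ≈ 29.4239,  v_1 = u/||u|| ≈ (0.2906, -0.2906, 0.9117) (||v_1|| = 1).

λ_1 = 10.2749,  λ_2 = 6,  λ_3 = 2.7251;  v_1 ≈ (0.2906, -0.2906, 0.9117)


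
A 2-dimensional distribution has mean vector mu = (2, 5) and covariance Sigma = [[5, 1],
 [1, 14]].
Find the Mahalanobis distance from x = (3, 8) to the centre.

Step 1 — centre the observation: (x - mu) = (1, 3).

Step 2 — invert Sigma. det(Sigma) = 5·14 - (1)² = 69.
  Sigma^{-1} = (1/det) · [[d, -b], [-b, a]] = [[0.2029, -0.0145],
 [-0.0145, 0.0725]].

Step 3 — form the quadratic (x - mu)^T · Sigma^{-1} · (x - mu):
  Sigma^{-1} · (x - mu) = (0.1594, 0.2029).
  (x - mu)^T · [Sigma^{-1} · (x - mu)] = (1)·(0.1594) + (3)·(0.2029) = 0.7681.

Step 4 — take square root: d = √(0.7681) ≈ 0.8764.

d(x, mu) = √(0.7681) ≈ 0.8764


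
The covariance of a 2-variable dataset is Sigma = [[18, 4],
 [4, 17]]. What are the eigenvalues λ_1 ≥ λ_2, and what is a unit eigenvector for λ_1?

Step 1 — characteristic polynomial of 2×2 Sigma:
  det(Sigma - λI) = λ² - trace · λ + det = 0.
  trace = 18 + 17 = 35, det = 18·17 - (4)² = 290.
Step 2 — discriminant:
  Δ = trace² - 4·det = 1225 - 1160 = 65.
Step 3 — eigenvalues:
  λ = (trace ± √Δ)/2 = (35 ± 8.0623)/2,
  λ_1 = 21.5311,  λ_2 = 13.4689.

Step 4 — unit eigenvector for λ_1: solve (Sigma - λ_1 I)v = 0. First row:
  (18 - 21.5311)·v_x + (4)·v_y = 0, i.e. (-3.5311)·v_x + (4)·v_y = 0,
  so v ∝ (b, λ_1 - a) = (4, 3.5311) = u.
  ||u|| = √((4)² + (3.5311)²) = √(28.4689) ≈ 5.3356,
  v_1 = u/||u|| ≈ (0.7497, 0.6618) (||v_1|| = 1).

λ_1 = 21.5311,  λ_2 = 13.4689;  v_1 ≈ (0.7497, 0.6618)


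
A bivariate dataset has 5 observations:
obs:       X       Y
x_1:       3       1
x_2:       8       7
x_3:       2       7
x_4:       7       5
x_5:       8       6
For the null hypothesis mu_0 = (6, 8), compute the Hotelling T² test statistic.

Step 1 — sample mean vector:
  mean(X) = (3 + 8 + 2 + 7 + 8) / 5 = 28/5 = 5.6
  mean(Y) = (1 + 7 + 7 + 5 + 6) / 5 = 26/5 = 5.2
  x̄ = (5.6, 5.2),  deviation x̄ - mu_0 = (5.6, 5.2) - (6, 8) = (-0.4, -2.8).

Step 2 — sample covariance matrix, S[i,j] = (1/(n-1)) · Σ_k (x_{k,i} - mean_i) · (x_{k,j} - mean_j), divisor n-1 = 4:
  S[X,X] = ((-2.6)·(-2.6) + (2.4)·(2.4) + (-3.6)·(-3.6) + (1.4)·(1.4) + (2.4)·(2.4)) / 4 = 33.2/4 = 8.3
  S[X,Y] = ((-2.6)·(-4.2) + (2.4)·(1.8) + (-3.6)·(1.8) + (1.4)·(-0.2) + (2.4)·(0.8)) / 4 = 10.4/4 = 2.6
  S[Y,Y] = ((-4.2)·(-4.2) + (1.8)·(1.8) + (1.8)·(1.8) + (-0.2)·(-0.2) + (0.8)·(0.8)) / 4 = 24.8/4 = 6.2
  S = [[8.3, 2.6],
 [2.6, 6.2]].

Step 3 — invert S. det(S) = 8.3·6.2 - (2.6)² = 44.7.
  S^{-1} = (1/det) · [[d, -b], [-b, a]] = [[0.1387, -0.0582],
 [-0.0582, 0.1857]].

Step 4 — quadratic form (x̄ - mu_0)^T · S^{-1} · (x̄ - mu_0):
  S^{-1} · (x̄ - mu_0) = (0.1074, -0.4966),
  (x̄ - mu_0)^T · [...] = (-0.4)·(0.1074) + (-2.8)·(-0.4966) = 1.3477.

Step 5 — scale by n: T² = 5 · 1.3477 = 6.7383.

T² ≈ 6.7383


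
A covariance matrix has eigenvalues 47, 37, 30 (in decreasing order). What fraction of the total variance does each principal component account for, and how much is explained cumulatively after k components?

Step 1 — total variance = trace(Sigma) = Σ λ_i = 47 + 37 + 30 = 114.

Step 2 — fraction explained by component i = λ_i / Σ λ:
  PC1: 47/114 = 0.4123
  PC2: 37/114 = 0.3246
  PC3: 30/114 = 0.2632

Step 3 — cumulative fraction after k components = (λ_1 + ... + λ_k) / Σ λ:
  k = 1: 47/114 = 0.4123
  k = 2: (47 + 37)/114 = 84/114 = 0.7368
  k = 3: (47 + 37 + 30)/114 = 114/114 = 1

Summary (fraction, with percent):

explained: PC1 0.4123 (41.23%), PC2 0.3246 (32.46%), PC3 0.2632 (26.32%);  cumulative: 0.4123, 0.7368, 1


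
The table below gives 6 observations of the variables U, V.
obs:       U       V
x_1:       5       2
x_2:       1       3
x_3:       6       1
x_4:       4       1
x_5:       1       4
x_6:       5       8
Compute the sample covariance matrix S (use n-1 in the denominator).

Step 1 — column means:
  mean(U) = (5 + 1 + 6 + 4 + 1 + 5) / 6 = 22/6 = 3.6667
  mean(V) = (2 + 3 + 1 + 1 + 4 + 8) / 6 = 19/6 = 3.1667

Step 2 — sample covariance S[i,j] = (1/(n-1)) · Σ_k (x_{k,i} - mean_i) · (x_{k,j} - mean_j), with n-1 = 5.
  S[U,U] = ((1.3333)·(1.3333) + (-2.6667)·(-2.6667) + (2.3333)·(2.3333) + (0.3333)·(0.3333) + (-2.6667)·(-2.6667) + (1.3333)·(1.3333)) / 5 = 23.3333/5 = 4.6667
  S[U,V] = ((1.3333)·(-1.1667) + (-2.6667)·(-0.1667) + (2.3333)·(-2.1667) + (0.3333)·(-2.1667) + (-2.6667)·(0.8333) + (1.3333)·(4.8333)) / 5 = -2.6667/5 = -0.5333
  S[V,V] = ((-1.1667)·(-1.1667) + (-0.1667)·(-0.1667) + (-2.1667)·(-2.1667) + (-2.1667)·(-2.1667) + (0.8333)·(0.8333) + (4.8333)·(4.8333)) / 5 = 34.8333/5 = 6.9667

S is symmetric (S[j,i] = S[i,j]). Assembling:

S = [[4.6667, -0.5333],
 [-0.5333, 6.9667]]


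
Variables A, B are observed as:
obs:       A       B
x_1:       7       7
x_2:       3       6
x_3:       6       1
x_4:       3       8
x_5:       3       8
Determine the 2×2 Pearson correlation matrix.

Step 1 — column means:
  mean(A) = (7 + 3 + 6 + 3 + 3) / 5 = 22/5 = 4.4
  mean(B) = (7 + 6 + 1 + 8 + 8) / 5 = 30/5 = 6

Step 2 — sample variances and covariances s[i,j] = (1/(n-1)) · Σ_k (x_{k,i} - mean_i) · (x_{k,j} - mean_j), with n-1 = 4:
  s[A,A] = ((2.6)·(2.6) + (-1.4)·(-1.4) + (1.6)·(1.6) + (-1.4)·(-1.4) + (-1.4)·(-1.4)) / 4 = 15.2/4 = 3.8
  s[A,B] = ((2.6)·(1) + (-1.4)·(0) + (1.6)·(-5) + (-1.4)·(2) + (-1.4)·(2)) / 4 = -11/4 = -2.75
  s[B,B] = ((1)·(1) + (0)·(0) + (-5)·(-5) + (2)·(2) + (2)·(2)) / 4 = 34/4 = 8.5
  Sample standard deviations s_i = √(s[i,i]):
  s(A) = √(3.8) = 1.9494
  s(B) = √(8.5) = 2.9155

Step 3 — r_{ij} = s_{ij} / (s_i · s_j):
  r[A,A] = 1 (diagonal).
  r[A,B] = -2.75 / (1.9494 · 2.9155) = -2.75 / 5.6833 = -0.4839
  r[B,B] = 1 (diagonal).

R is symmetric with unit diagonal. Assembling:

R = [[1, -0.4839],
 [-0.4839, 1]]


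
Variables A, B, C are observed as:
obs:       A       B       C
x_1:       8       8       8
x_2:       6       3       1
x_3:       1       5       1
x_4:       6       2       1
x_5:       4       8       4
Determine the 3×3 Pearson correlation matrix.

Step 1 — column means:
  mean(A) = (8 + 6 + 1 + 6 + 4) / 5 = 25/5 = 5
  mean(B) = (8 + 3 + 5 + 2 + 8) / 5 = 26/5 = 5.2
  mean(C) = (8 + 1 + 1 + 1 + 4) / 5 = 15/5 = 3

Step 2 — sample variances and covariances s[i,j] = (1/(n-1)) · Σ_k (x_{k,i} - mean_i) · (x_{k,j} - mean_j), with n-1 = 4:
  s[A,A] = ((3)·(3) + (1)·(1) + (-4)·(-4) + (1)·(1) + (-1)·(-1)) / 4 = 28/4 = 7
  s[A,B] = ((3)·(2.8) + (1)·(-2.2) + (-4)·(-0.2) + (1)·(-3.2) + (-1)·(2.8)) / 4 = 1/4 = 0.25
  s[A,C] = ((3)·(5) + (1)·(-2) + (-4)·(-2) + (1)·(-2) + (-1)·(1)) / 4 = 18/4 = 4.5
  s[B,B] = ((2.8)·(2.8) + (-2.2)·(-2.2) + (-0.2)·(-0.2) + (-3.2)·(-3.2) + (2.8)·(2.8)) / 4 = 30.8/4 = 7.7
  s[B,C] = ((2.8)·(5) + (-2.2)·(-2) + (-0.2)·(-2) + (-3.2)·(-2) + (2.8)·(1)) / 4 = 28/4 = 7
  s[C,C] = ((5)·(5) + (-2)·(-2) + (-2)·(-2) + (-2)·(-2) + (1)·(1)) / 4 = 38/4 = 9.5
  Sample standard deviations s_i = √(s[i,i]):
  s(A) = √(7) = 2.6458
  s(B) = √(7.7) = 2.7749
  s(C) = √(9.5) = 3.0822

Step 3 — r_{ij} = s_{ij} / (s_i · s_j):
  r[A,A] = 1 (diagonal).
  r[A,B] = 0.25 / (2.6458 · 2.7749) = 0.25 / 7.3417 = 0.0341
  r[A,C] = 4.5 / (2.6458 · 3.0822) = 4.5 / 8.1548 = 0.5518
  r[B,B] = 1 (diagonal).
  r[B,C] = 7 / (2.7749 · 3.0822) = 7 / 8.5528 = 0.8184
  r[C,C] = 1 (diagonal).

R is symmetric with unit diagonal. Assembling:

R = [[1, 0.0341, 0.5518],
 [0.0341, 1, 0.8184],
 [0.5518, 0.8184, 1]]


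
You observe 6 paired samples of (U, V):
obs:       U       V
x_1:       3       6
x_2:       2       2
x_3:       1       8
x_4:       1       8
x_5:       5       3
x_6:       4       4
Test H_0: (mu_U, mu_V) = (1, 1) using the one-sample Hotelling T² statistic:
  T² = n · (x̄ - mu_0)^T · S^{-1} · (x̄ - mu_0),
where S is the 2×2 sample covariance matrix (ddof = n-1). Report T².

Step 1 — sample mean vector:
  mean(U) = (3 + 2 + 1 + 1 + 5 + 4) / 6 = 16/6 = 2.6667
  mean(V) = (6 + 2 + 8 + 8 + 3 + 4) / 6 = 31/6 = 5.1667
  x̄ = (2.6667, 5.1667),  deviation x̄ - mu_0 = (2.6667, 5.1667) - (1, 1) = (1.6667, 4.1667).

Step 2 — sample covariance matrix, S[i,j] = (1/(n-1)) · Σ_k (x_{k,i} - mean_i) · (x_{k,j} - mean_j), divisor n-1 = 5:
  S[U,U] = ((0.3333)·(0.3333) + (-0.6667)·(-0.6667) + (-1.6667)·(-1.6667) + (-1.6667)·(-1.6667) + (2.3333)·(2.3333) + (1.3333)·(1.3333)) / 5 = 13.3333/5 = 2.6667
  S[U,V] = ((0.3333)·(0.8333) + (-0.6667)·(-3.1667) + (-1.6667)·(2.8333) + (-1.6667)·(2.8333) + (2.3333)·(-2.1667) + (1.3333)·(-1.1667)) / 5 = -13.6667/5 = -2.7333
  S[V,V] = ((0.8333)·(0.8333) + (-3.1667)·(-3.1667) + (2.8333)·(2.8333) + (2.8333)·(2.8333) + (-2.1667)·(-2.1667) + (-1.1667)·(-1.1667)) / 5 = 32.8333/5 = 6.5667
  S = [[2.6667, -2.7333],
 [-2.7333, 6.5667]].

Step 3 — invert S. det(S) = 2.6667·6.5667 - (-2.7333)² = 10.04.
  S^{-1} = (1/det) · [[d, -b], [-b, a]] = [[0.6541, 0.2722],
 [0.2722, 0.2656]].

Step 4 — quadratic form (x̄ - mu_0)^T · S^{-1} · (x̄ - mu_0):
  S^{-1} · (x̄ - mu_0) = (2.2244, 1.5604),
  (x̄ - mu_0)^T · [...] = (1.6667)·(2.2244) + (4.1667)·(1.5604) = 10.2092.

Step 5 — scale by n: T² = 6 · 10.2092 = 61.255.

T² ≈ 61.255


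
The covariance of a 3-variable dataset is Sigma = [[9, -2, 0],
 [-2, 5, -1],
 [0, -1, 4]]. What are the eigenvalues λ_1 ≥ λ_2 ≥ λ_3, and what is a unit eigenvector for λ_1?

Step 1 — characteristic polynomial p(λ) = det(λI - Sigma) = λ³ - tr·λ² + c_1·λ - det, where tr = trace, c_1 = sum of the principal 2×2 minors, det = det(Sigma):
  tr = 9 + 5 + 4 = 18,
  c_1 = (9·5 - (-2)²) + (9·4 - (0)²) + (5·4 - (-1)²) = 41 + 36 + 19 = 96,
  det = 9·(5·4 - (-1)²) - (-2)·((-2)·4 - (-1)·(0)) + (0)·((-2)·(-1) - 5·(0)) = 9·(19) - (-2)·(-8) + (0)·(2) = 155.
  So p(λ) = λ³ - 18λ² + 96λ - 155.
Step 2 — look for an integer root (rational root theorem: any rational root is an integer divisor of 155). Testing λ = 5:
  p(5) = 125 - 450 + 480 - 155 = 0  ✓
  Dividing out (λ - 5): p(λ) = (λ - 5)(λ² - 13λ + 31).
Step 3 — remaining eigenvalues from the quadratic λ² - 13λ + 31 = 0:
  Δ = 13² - 4·31 = 169 - 124 = 45,  λ = (13 ± √45)/2 = (13 ± 6.7082)/2 ≈ 9.8541 or 3.1459.
  Sorted: λ_1 = 9.8541,  λ_2 = 5,  λ_3 = 3.1459  (check: sum = 18 = tr ✓).

Step 4 — unit eigenvector for λ_1 ≈ 9.8541: v spans the null space of (Sigma - λ_1 I), whose rows are
  r_1 = (-0.8541, -2, 0),  r_2 = (-2, -4.8541, -1),  r_3 = (0, -1, -5.8541).
  v is orthogonal to every row, so take v ∝ r_2 × r_3 = ((-4.8541)·(-5.8541) - (-1)·(-1), (-1)·(0) - (-2)·(-5.8541), (-2)·(-1) - (-4.8541)·(0)) ≈ (27.4164, -11.7082, 2).
  Let u = (27.4164, -11.7082, 2).
  ||u|| = √((27.4164)² + (-11.7082)² + (2)²) = √(892.7415) ≈ 29.8788,  v_1 = u/||u|| ≈ (0.9176, -0.3919, 0.0669) (||v_1|| = 1).

λ_1 = 9.8541,  λ_2 = 5,  λ_3 = 3.1459;  v_1 ≈ (0.9176, -0.3919, 0.0669)


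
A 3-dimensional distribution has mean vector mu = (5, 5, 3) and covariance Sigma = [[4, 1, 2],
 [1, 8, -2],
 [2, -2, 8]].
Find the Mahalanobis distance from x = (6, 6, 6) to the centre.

Step 1 — centre the observation: (x - mu) = (1, 1, 3).

Step 2 — invert Sigma (cofactor / det for 3×3, or solve directly):
  Sigma^{-1} = [[0.3125, -0.0625, -0.0938],
 [-0.0625, 0.1458, 0.0521],
 [-0.0938, 0.0521, 0.1615]].

Step 3 — form the quadratic (x - mu)^T · Sigma^{-1} · (x - mu):
  Sigma^{-1} · (x - mu) = (-0.0312, 0.2396, 0.4427).
  (x - mu)^T · [Sigma^{-1} · (x - mu)] = (1)·(-0.0312) + (1)·(0.2396) + (3)·(0.4427) = 1.5365.

Step 4 — take square root: d = √(1.5365) ≈ 1.2395.

d(x, mu) = √(1.5365) ≈ 1.2395


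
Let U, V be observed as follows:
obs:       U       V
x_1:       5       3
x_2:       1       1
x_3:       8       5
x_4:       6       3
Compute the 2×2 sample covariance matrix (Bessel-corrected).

Step 1 — column means:
  mean(U) = (5 + 1 + 8 + 6) / 4 = 20/4 = 5
  mean(V) = (3 + 1 + 5 + 3) / 4 = 12/4 = 3

Step 2 — sample covariance S[i,j] = (1/(n-1)) · Σ_k (x_{k,i} - mean_i) · (x_{k,j} - mean_j), with n-1 = 3.
  S[U,U] = ((0)·(0) + (-4)·(-4) + (3)·(3) + (1)·(1)) / 3 = 26/3 = 8.6667
  S[U,V] = ((0)·(0) + (-4)·(-2) + (3)·(2) + (1)·(0)) / 3 = 14/3 = 4.6667
  S[V,V] = ((0)·(0) + (-2)·(-2) + (2)·(2) + (0)·(0)) / 3 = 8/3 = 2.6667

S is symmetric (S[j,i] = S[i,j]). Assembling:

S = [[8.6667, 4.6667],
 [4.6667, 2.6667]]


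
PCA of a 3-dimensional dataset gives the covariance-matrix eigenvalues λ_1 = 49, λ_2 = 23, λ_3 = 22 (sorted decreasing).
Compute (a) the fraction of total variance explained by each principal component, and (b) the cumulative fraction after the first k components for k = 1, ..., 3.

Step 1 — total variance = trace(Sigma) = Σ λ_i = 49 + 23 + 22 = 94.

Step 2 — fraction explained by component i = λ_i / Σ λ:
  PC1: 49/94 = 0.5213
  PC2: 23/94 = 0.2447
  PC3: 22/94 = 0.234

Step 3 — cumulative fraction after k components = (λ_1 + ... + λ_k) / Σ λ:
  k = 1: 49/94 = 0.5213
  k = 2: (49 + 23)/94 = 72/94 = 0.766
  k = 3: (49 + 23 + 22)/94 = 94/94 = 1

Summary (fraction, with percent):

explained: PC1 0.5213 (52.13%), PC2 0.2447 (24.47%), PC3 0.234 (23.4%);  cumulative: 0.5213, 0.766, 1


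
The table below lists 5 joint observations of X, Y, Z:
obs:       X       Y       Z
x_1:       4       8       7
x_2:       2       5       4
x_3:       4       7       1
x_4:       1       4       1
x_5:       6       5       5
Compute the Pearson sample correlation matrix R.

Step 1 — column means:
  mean(X) = (4 + 2 + 4 + 1 + 6) / 5 = 17/5 = 3.4
  mean(Y) = (8 + 5 + 7 + 4 + 5) / 5 = 29/5 = 5.8
  mean(Z) = (7 + 4 + 1 + 1 + 5) / 5 = 18/5 = 3.6

Step 2 — sample variances and covariances s[i,j] = (1/(n-1)) · Σ_k (x_{k,i} - mean_i) · (x_{k,j} - mean_j), with n-1 = 4:
  s[X,X] = ((0.6)·(0.6) + (-1.4)·(-1.4) + (0.6)·(0.6) + (-2.4)·(-2.4) + (2.6)·(2.6)) / 4 = 15.2/4 = 3.8
  s[X,Y] = ((0.6)·(2.2) + (-1.4)·(-0.8) + (0.6)·(1.2) + (-2.4)·(-1.8) + (2.6)·(-0.8)) / 4 = 5.4/4 = 1.35
  s[X,Z] = ((0.6)·(3.4) + (-1.4)·(0.4) + (0.6)·(-2.6) + (-2.4)·(-2.6) + (2.6)·(1.4)) / 4 = 9.8/4 = 2.45
  s[Y,Y] = ((2.2)·(2.2) + (-0.8)·(-0.8) + (1.2)·(1.2) + (-1.8)·(-1.8) + (-0.8)·(-0.8)) / 4 = 10.8/4 = 2.7
  s[Y,Z] = ((2.2)·(3.4) + (-0.8)·(0.4) + (1.2)·(-2.6) + (-1.8)·(-2.6) + (-0.8)·(1.4)) / 4 = 7.6/4 = 1.9
  s[Z,Z] = ((3.4)·(3.4) + (0.4)·(0.4) + (-2.6)·(-2.6) + (-2.6)·(-2.6) + (1.4)·(1.4)) / 4 = 27.2/4 = 6.8
  Sample standard deviations s_i = √(s[i,i]):
  s(X) = √(3.8) = 1.9494
  s(Y) = √(2.7) = 1.6432
  s(Z) = √(6.8) = 2.6077

Step 3 — r_{ij} = s_{ij} / (s_i · s_j):
  r[X,X] = 1 (diagonal).
  r[X,Y] = 1.35 / (1.9494 · 1.6432) = 1.35 / 3.2031 = 0.4215
  r[X,Z] = 2.45 / (1.9494 · 2.6077) = 2.45 / 5.0833 = 0.482
  r[Y,Y] = 1 (diagonal).
  r[Y,Z] = 1.9 / (1.6432 · 2.6077) = 1.9 / 4.2849 = 0.4434
  r[Z,Z] = 1 (diagonal).

R is symmetric with unit diagonal. Assembling:

R = [[1, 0.4215, 0.482],
 [0.4215, 1, 0.4434],
 [0.482, 0.4434, 1]]


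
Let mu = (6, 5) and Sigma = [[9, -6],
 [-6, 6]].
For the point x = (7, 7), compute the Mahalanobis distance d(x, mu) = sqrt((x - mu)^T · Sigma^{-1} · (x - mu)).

Step 1 — centre the observation: (x - mu) = (1, 2).

Step 2 — invert Sigma. det(Sigma) = 9·6 - (-6)² = 18.
  Sigma^{-1} = (1/det) · [[d, -b], [-b, a]] = [[0.3333, 0.3333],
 [0.3333, 0.5]].

Step 3 — form the quadratic (x - mu)^T · Sigma^{-1} · (x - mu):
  Sigma^{-1} · (x - mu) = (1, 1.3333).
  (x - mu)^T · [Sigma^{-1} · (x - mu)] = (1)·(1) + (2)·(1.3333) = 3.6667.

Step 4 — take square root: d = √(3.6667) ≈ 1.9149.

d(x, mu) = √(3.6667) ≈ 1.9149


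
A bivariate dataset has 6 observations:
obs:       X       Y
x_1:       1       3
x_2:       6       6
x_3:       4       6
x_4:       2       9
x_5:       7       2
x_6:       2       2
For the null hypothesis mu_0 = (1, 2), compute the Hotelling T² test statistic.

Step 1 — sample mean vector:
  mean(X) = (1 + 6 + 4 + 2 + 7 + 2) / 6 = 22/6 = 3.6667
  mean(Y) = (3 + 6 + 6 + 9 + 2 + 2) / 6 = 28/6 = 4.6667
  x̄ = (3.6667, 4.6667),  deviation x̄ - mu_0 = (3.6667, 4.6667) - (1, 2) = (2.6667, 2.6667).

Step 2 — sample covariance matrix, S[i,j] = (1/(n-1)) · Σ_k (x_{k,i} - mean_i) · (x_{k,j} - mean_j), divisor n-1 = 5:
  S[X,X] = ((-2.6667)·(-2.6667) + (2.3333)·(2.3333) + (0.3333)·(0.3333) + (-1.6667)·(-1.6667) + (3.3333)·(3.3333) + (-1.6667)·(-1.6667)) / 5 = 29.3333/5 = 5.8667
  S[X,Y] = ((-2.6667)·(-1.6667) + (2.3333)·(1.3333) + (0.3333)·(1.3333) + (-1.6667)·(4.3333) + (3.3333)·(-2.6667) + (-1.6667)·(-2.6667)) / 5 = -3.6667/5 = -0.7333
  S[Y,Y] = ((-1.6667)·(-1.6667) + (1.3333)·(1.3333) + (1.3333)·(1.3333) + (4.3333)·(4.3333) + (-2.6667)·(-2.6667) + (-2.6667)·(-2.6667)) / 5 = 39.3333/5 = 7.8667
  S = [[5.8667, -0.7333],
 [-0.7333, 7.8667]].

Step 3 — invert S. det(S) = 5.8667·7.8667 - (-0.7333)² = 45.6133.
  S^{-1} = (1/det) · [[d, -b], [-b, a]] = [[0.1725, 0.0161],
 [0.0161, 0.1286]].

Step 4 — quadratic form (x̄ - mu_0)^T · S^{-1} · (x̄ - mu_0):
  S^{-1} · (x̄ - mu_0) = (0.5028, 0.3859),
  (x̄ - mu_0)^T · [...] = (2.6667)·(0.5028) + (2.6667)·(0.3859) = 2.3697.

Step 5 — scale by n: T² = 6 · 2.3697 = 14.2181.

T² ≈ 14.2181
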